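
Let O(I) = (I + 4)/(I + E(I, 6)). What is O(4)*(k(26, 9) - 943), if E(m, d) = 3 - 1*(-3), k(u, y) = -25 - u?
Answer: -3976/5 ≈ -795.20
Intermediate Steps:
E(m, d) = 6 (E(m, d) = 3 + 3 = 6)
O(I) = (4 + I)/(6 + I) (O(I) = (I + 4)/(I + 6) = (4 + I)/(6 + I))
O(4)*(k(26, 9) - 943) = ((4 + 4)/(6 + 4))*((-25 - 1*26) - 943) = (8/10)*((-25 - 26) - 943) = ((1/10)*8)*(-51 - 943) = (4/5)*(-994) = -3976/5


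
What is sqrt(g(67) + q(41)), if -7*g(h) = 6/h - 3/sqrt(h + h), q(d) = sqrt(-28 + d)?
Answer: sqrt(-11256 + 2814*sqrt(134) + 879844*sqrt(13))/938 ≈ 1.9052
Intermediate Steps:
g(h) = -6/(7*h) + 3*sqrt(2)/(14*sqrt(h)) (g(h) = -(6/h - 3/sqrt(h + h))/7 = -(6/h - 3*sqrt(2)/(2*sqrt(h)))/7 = -6/(7*h) + 3*sqrt(2)/(14*sqrt(h)))
sqrt(g(67) + q(41)) = sqrt((-6/7/67 + 3*sqrt(2)/(14*sqrt(67))) + sqrt(-28 + 41)) = sqrt((-6/7*1/67 + 3*sqrt(2)*(sqrt(67)/67)/14) + sqrt(13)) = sqrt((-6/469 + 3*sqrt(134)/938) + sqrt(13)) = sqrt(-6/469 + sqrt(13) + 3*sqrt(134)/938)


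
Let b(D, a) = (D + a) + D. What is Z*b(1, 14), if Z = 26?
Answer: 416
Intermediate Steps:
b(D, a) = a + 2*D
Z*b(1, 14) = 26*(14 + 2*1) = 26*(14 + 2) = 26*16 = 416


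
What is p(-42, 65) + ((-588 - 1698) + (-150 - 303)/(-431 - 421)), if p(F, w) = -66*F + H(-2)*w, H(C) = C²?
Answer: 212015/284 ≈ 746.53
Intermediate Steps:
p(F, w) = -66*F + 4*w (p(F, w) = -66*F + (-2)²*w = -66*F + 4*w)
p(-42, 65) + ((-588 - 1698) + (-150 - 303)/(-431 - 421)) = (-66*(-42) + 4*65) + ((-588 - 1698) + (-150 - 303)/(-431 - 421)) = (2772 + 260) + (-2286 - 453/(-852)) = 3032 + (-2286 - 453*(-1/852)) = 3032 + (-2286 + 151/284) = 3032 - 649073/284 = 212015/284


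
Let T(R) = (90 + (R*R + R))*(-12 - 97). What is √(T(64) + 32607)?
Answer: I*√430643 ≈ 656.23*I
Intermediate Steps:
T(R) = -9810 - 109*R - 109*R² (T(R) = (90 + (R² + R))*(-109) = (90 + (R + R²))*(-109) = (90 + R + R²)*(-109) = -9810 - 109*R - 109*R²)
√(T(64) + 32607) = √((-9810 - 109*64 - 109*64²) + 32607) = √((-9810 - 6976 - 109*4096) + 32607) = √((-9810 - 6976 - 446464) + 32607) = √(-463250 + 32607) = √(-430643) = I*√430643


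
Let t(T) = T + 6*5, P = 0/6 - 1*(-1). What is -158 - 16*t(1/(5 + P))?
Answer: -1922/3 ≈ -640.67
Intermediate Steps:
P = 1 (P = 0*(⅙) + 1 = 0 + 1 = 1)
t(T) = 30 + T (t(T) = T + 30 = 30 + T)
-158 - 16*t(1/(5 + P)) = -158 - 16*(30 + 1/(5 + 1)) = -158 - 16*(30 + 1/6) = -158 - 16*(30 + ⅙) = -158 - 16*181/6 = -158 - 1448/3 = -1922/3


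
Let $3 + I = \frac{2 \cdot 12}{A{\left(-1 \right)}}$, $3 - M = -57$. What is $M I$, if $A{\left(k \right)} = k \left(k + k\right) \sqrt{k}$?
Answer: $-180 - 720 i \approx -180.0 - 720.0 i$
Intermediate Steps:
$M = 60$ ($M = 3 - -57 = 3 + 57 = 60$)
$A{\left(k \right)} = 2 k^{\frac{5}{2}}$ ($A{\left(k \right)} = k 2 k \sqrt{k} = 2 k^{2} \sqrt{k} = 2 k^{\frac{5}{2}}$)
$I = -3 - 12 i$ ($I = -3 + \frac{2 \cdot 12}{2 \left(-1\right)^{\frac{5}{2}}} = -3 + \frac{24}{2 i} = -3 + 24 \left(- \frac{i}{2}\right) = -3 - 12 i \approx -3.0 - 12.0 i$)
$M I = 60 \left(-3 - 12 i\right) = -180 - 720 i$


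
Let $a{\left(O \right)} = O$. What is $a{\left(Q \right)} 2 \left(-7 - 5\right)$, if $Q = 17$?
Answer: $-408$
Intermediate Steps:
$a{\left(Q \right)} 2 \left(-7 - 5\right) = 17 \cdot 2 \left(-7 - 5\right) = 17 \cdot 2 \left(-12\right) = 17 \left(-24\right) = -408$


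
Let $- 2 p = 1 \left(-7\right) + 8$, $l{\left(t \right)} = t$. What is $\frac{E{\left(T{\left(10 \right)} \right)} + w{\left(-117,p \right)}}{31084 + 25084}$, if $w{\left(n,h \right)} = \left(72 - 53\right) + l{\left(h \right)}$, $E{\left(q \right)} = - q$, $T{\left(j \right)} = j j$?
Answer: $- \frac{163}{112336} \approx -0.001451$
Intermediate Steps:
$T{\left(j \right)} = j^{2}$
$p = - \frac{1}{2}$ ($p = - \frac{1 \left(-7\right) + 8}{2} = - \frac{-7 + 8}{2} = \left(- \frac{1}{2}\right) 1 = - \frac{1}{2} \approx -0.5$)
$w{\left(n,h \right)} = 19 + h$ ($w{\left(n,h \right)} = \left(72 - 53\right) + h = 19 + h$)
$\frac{E{\left(T{\left(10 \right)} \right)} + w{\left(-117,p \right)}}{31084 + 25084} = \frac{- 10^{2} + \left(19 - \frac{1}{2}\right)}{31084 + 25084} = \frac{\left(-1\right) 100 + \frac{37}{2}}{56168} = \left(-100 + \frac{37}{2}\right) \frac{1}{56168} = \left(- \frac{163}{2}\right) \frac{1}{56168} = - \frac{163}{112336}$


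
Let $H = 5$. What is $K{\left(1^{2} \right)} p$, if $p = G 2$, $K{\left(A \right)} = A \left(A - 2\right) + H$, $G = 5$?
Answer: $40$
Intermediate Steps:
$K{\left(A \right)} = 5 + A \left(-2 + A\right)$ ($K{\left(A \right)} = A \left(A - 2\right) + 5 = A \left(-2 + A\right) + 5 = 5 + A \left(-2 + A\right)$)
$p = 10$ ($p = 5 \cdot 2 = 10$)
$K{\left(1^{2} \right)} p = \left(5 + \left(1^{2}\right)^{2} - 2 \cdot 1^{2}\right) 10 = \left(5 + 1^{2} - 2\right) 10 = \left(5 + 1 - 2\right) 10 = 4 \cdot 10 = 40$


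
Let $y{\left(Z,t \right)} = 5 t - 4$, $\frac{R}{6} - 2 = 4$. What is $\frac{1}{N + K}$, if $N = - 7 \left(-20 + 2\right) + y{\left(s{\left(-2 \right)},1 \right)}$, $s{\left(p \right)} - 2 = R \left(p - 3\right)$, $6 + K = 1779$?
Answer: $\frac{1}{1900} \approx 0.00052632$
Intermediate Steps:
$K = 1773$ ($K = -6 + 1779 = 1773$)
$R = 36$ ($R = 12 + 6 \cdot 4 = 12 + 24 = 36$)
$s{\left(p \right)} = -106 + 36 p$ ($s{\left(p \right)} = 2 + 36 \left(p - 3\right) = 2 + 36 \left(-3 + p\right) = 2 + \left(-108 + 36 p\right) = -106 + 36 p$)
$y{\left(Z,t \right)} = -4 + 5 t$
$N = 127$ ($N = - 7 \left(-20 + 2\right) + \left(-4 + 5 \cdot 1\right) = \left(-7\right) \left(-18\right) + \left(-4 + 5\right) = 126 + 1 = 127$)
$\frac{1}{N + K} = \frac{1}{127 + 1773} = \frac{1}{1900}$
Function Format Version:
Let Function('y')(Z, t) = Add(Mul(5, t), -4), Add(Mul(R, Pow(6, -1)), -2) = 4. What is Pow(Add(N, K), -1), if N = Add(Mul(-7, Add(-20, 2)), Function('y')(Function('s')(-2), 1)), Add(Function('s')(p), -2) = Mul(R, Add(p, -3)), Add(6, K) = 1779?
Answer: Rational(1, 1900) ≈ 0.00052632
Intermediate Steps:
K = 1773 (K = Add(-6, 1779) = 1773)
R = 36 (R = Add(12, Mul(6, 4)) = Add(12, 24) = 36)
Function('s')(p) = Add(-106, Mul(36, p)) (Function('s')(p) = Add(2, Mul(36, Add(p, -3))) = Add(2, Mul(36, Add(-3, p))) = Add(2, Add(-108, Mul(36, p))) = Add(-106, Mul(36, p)))
Function('y')(Z, t) = Add(-4, Mul(5, t))
N = 127 (N = Add(Mul(-7, Add(-20, 2)), Add(-4, Mul(5, 1))) = Add(Mul(-7, -18), Add(-4, 5)) = Add(126, 1) = 127)
Pow(Add(N, K), -1) = Pow(Add(127, 1773), -1) = Pow(1900, -1) = Rational(1, 1900)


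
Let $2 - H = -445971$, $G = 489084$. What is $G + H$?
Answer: $935057$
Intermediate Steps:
$H = 445973$ ($H = 2 - -445971 = 2 + 445971 = 445973$)
$G + H = 489084 + 445973 = 935057$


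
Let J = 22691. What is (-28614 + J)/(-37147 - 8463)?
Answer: 5923/45610 ≈ 0.12986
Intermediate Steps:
(-28614 + J)/(-37147 - 8463) = (-28614 + 22691)/(-37147 - 8463) = -5923/(-45610) = -5923*(-1/45610) = 5923/45610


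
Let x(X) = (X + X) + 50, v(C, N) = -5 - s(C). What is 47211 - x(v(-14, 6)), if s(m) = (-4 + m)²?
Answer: 47819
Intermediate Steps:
v(C, N) = -5 - (-4 + C)²
x(X) = 50 + 2*X (x(X) = 2*X + 50 = 50 + 2*X)
47211 - x(v(-14, 6)) = 47211 - (50 + 2*(-5 - (-4 - 14)²)) = 47211 - (50 + 2*(-5 - 1*(-18)²)) = 47211 - (50 + 2*(-5 - 1*324)) = 47211 - (50 + 2*(-5 - 324)) = 47211 - (50 + 2*(-329)) = 47211 - (50 - 658) = 47211 - 1*(-608) = 47211 + 608 = 47819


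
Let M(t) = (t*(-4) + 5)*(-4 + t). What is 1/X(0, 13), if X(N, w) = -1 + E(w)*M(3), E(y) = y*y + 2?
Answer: 1/1196 ≈ 0.00083612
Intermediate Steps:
M(t) = (-4 + t)*(5 - 4*t) (M(t) = (-4*t + 5)*(-4 + t) = (5 - 4*t)*(-4 + t) = (-4 + t)*(5 - 4*t))
E(y) = 2 + y² (E(y) = y² + 2 = 2 + y²)
X(N, w) = 13 + 7*w² (X(N, w) = -1 + (2 + w²)*(-20 - 4*3² + 21*3) = -1 + (2 + w²)*(-20 - 4*9 + 63) = -1 + (2 + w²)*(-20 - 36 + 63) = -1 + (2 + w²)*7 = -1 + (14 + 7*w²) = 13 + 7*w²)
1/X(0, 13) = 1/(13 + 7*13²) = 1/(13 + 7*169) = 1/(13 + 1183) = 1/1196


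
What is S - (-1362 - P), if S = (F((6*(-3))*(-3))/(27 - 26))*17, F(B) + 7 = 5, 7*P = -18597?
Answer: -9301/7 ≈ -1328.7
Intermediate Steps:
P = -18597/7 (P = (⅐)*(-18597) = -18597/7 ≈ -2656.7)
F(B) = -2 (F(B) = -7 + 5 = -2)
S = -34 (S = (-2/(27 - 26))*17 = (-2/1)*17 = (1*(-2))*17 = -2*17 = -34)
S - (-1362 - P) = -34 - (-1362 - 1*(-18597/7)) = -34 - (-1362 + 18597/7) = -34 - 1*9063/7 = -34 - 9063/7 = -9301/7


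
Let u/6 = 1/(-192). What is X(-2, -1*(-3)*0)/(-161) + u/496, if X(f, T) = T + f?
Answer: 31583/2555392 ≈ 0.012359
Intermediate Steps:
u = -1/32 (u = 6/(-192) = 6*(-1/192) = -1/32 ≈ -0.031250)
X(-2, -1*(-3)*0)/(-161) + u/496 = (-1*(-3)*0 - 2)/(-161) - 1/32/496 = (3*0 - 2)*(-1/161) - 1/32*1/496 = (0 - 2)*(-1/161) - 1/15872 = -2*(-1/161) - 1/15872 = 2/161 - 1/15872 = 31583/2555392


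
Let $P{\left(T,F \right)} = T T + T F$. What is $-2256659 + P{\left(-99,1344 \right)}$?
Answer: $-2379914$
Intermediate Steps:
$P{\left(T,F \right)} = T^{2} + F T$
$-2256659 + P{\left(-99,1344 \right)} = -2256659 - 99 \left(1344 - 99\right) = -2256659 - 123255 = -2379914$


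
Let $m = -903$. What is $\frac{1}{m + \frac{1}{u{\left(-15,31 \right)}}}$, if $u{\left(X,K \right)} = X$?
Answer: $- \frac{15}{13546} \approx -0.0011073$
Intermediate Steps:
$\frac{1}{m + \frac{1}{u{\left(-15,31 \right)}}} = \frac{1}{-903 + \frac{1}{-15}} = \frac{1}{-903 - \frac{1}{15}} = \frac{1}{- \frac{13546}{15}} = - \frac{15}{13546}$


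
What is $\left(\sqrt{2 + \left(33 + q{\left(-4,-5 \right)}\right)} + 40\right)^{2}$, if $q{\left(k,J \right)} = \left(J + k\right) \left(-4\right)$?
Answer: $\left(40 + \sqrt{71}\right)^{2} \approx 2345.1$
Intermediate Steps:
$q{\left(k,J \right)} = - 4 J - 4 k$
$\left(\sqrt{2 + \left(33 + q{\left(-4,-5 \right)}\right)} + 40\right)^{2} = \left(\sqrt{2 + \left(33 - -36\right)} + 40\right)^{2} = \left(\sqrt{2 + \left(33 + \left(20 + 16\right)\right)} + 40\right)^{2} = \left(\sqrt{2 + \left(33 + 36\right)} + 40\right)^{2} = \left(\sqrt{2 + 69} + 40\right)^{2} = \left(\sqrt{71} + 40\right)^{2} = \left(40 + \sqrt{71}\right)^{2}$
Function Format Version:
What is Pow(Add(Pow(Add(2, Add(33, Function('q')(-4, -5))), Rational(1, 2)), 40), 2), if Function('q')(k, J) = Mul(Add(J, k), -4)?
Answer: Pow(Add(40, Pow(71, Rational(1, 2))), 2) ≈ 2345.1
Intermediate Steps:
Function('q')(k, J) = Add(Mul(-4, J), Mul(-4, k))
Pow(Add(Pow(Add(2, Add(33, Function('q')(-4, -5))), Rational(1, 2)), 40), 2) = Pow(Add(Pow(Add(2, Add(33, Add(Mul(-4, -5), Mul(-4, -4)))), Rational(1, 2)), 40), 2) = Pow(Add(Pow(Add(2, Add(33, Add(20, 16))), Rational(1, 2)), 40), 2) = Pow(Add(Pow(Add(2, Add(33, 36)), Rational(1, 2)), 40), 2) = Pow(Add(Pow(Add(2, 69), Rational(1, 2)), 40), 2) = Pow(Add(Pow(71, Rational(1, 2)), 40), 2) = Pow(Add(40, Pow(71, Rational(1, 2))), 2)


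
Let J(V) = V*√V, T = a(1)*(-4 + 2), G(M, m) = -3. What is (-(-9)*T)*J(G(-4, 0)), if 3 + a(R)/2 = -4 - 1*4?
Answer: -1188*I*√3 ≈ -2057.7*I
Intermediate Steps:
a(R) = -22 (a(R) = -6 + 2*(-4 - 1*4) = -6 + 2*(-4 - 4) = -6 + 2*(-8) = -6 - 16 = -22)
T = 44 (T = -22*(-4 + 2) = -22*(-2) = 44)
J(V) = V^(3/2)
(-(-9)*T)*J(G(-4, 0)) = (-(-9)*44)*(-3)^(3/2) = (-9*(-44))*(-3*I*√3) = 396*(-3*I*√3) = -1188*I*√3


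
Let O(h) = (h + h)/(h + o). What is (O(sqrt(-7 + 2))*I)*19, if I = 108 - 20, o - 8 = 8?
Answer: 3344*sqrt(5)/(sqrt(5) - 16*I) ≈ 64.061 + 458.39*I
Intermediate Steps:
o = 16 (o = 8 + 8 = 16)
O(h) = 2*h/(16 + h) (O(h) = (h + h)/(h + 16) = (2*h)/(16 + h) = 2*h/(16 + h))
I = 88
(O(sqrt(-7 + 2))*I)*19 = ((2*sqrt(-7 + 2)/(16 + sqrt(-7 + 2)))*88)*19 = ((2*sqrt(-5)/(16 + sqrt(-5)))*88)*19 = ((2*(I*sqrt(5))/(16 + I*sqrt(5)))*88)*19 = ((2*I*sqrt(5)/(16 + I*sqrt(5)))*88)*19 = (176*I*sqrt(5)/(16 + I*sqrt(5)))*19 = 3344*I*sqrt(5)/(16 + I*sqrt(5))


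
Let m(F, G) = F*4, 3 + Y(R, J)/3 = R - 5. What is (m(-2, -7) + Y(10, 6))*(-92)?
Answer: 184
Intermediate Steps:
Y(R, J) = -24 + 3*R (Y(R, J) = -9 + 3*(R - 5) = -9 + 3*(-5 + R) = -9 + (-15 + 3*R) = -24 + 3*R)
m(F, G) = 4*F
(m(-2, -7) + Y(10, 6))*(-92) = (4*(-2) + (-24 + 3*10))*(-92) = (-8 + (-24 + 30))*(-92) = (-8 + 6)*(-92) = -2*(-92) = 184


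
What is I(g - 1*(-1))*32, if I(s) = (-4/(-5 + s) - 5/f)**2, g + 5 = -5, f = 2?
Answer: 7688/49 ≈ 156.90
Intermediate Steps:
g = -10 (g = -5 - 5 = -10)
I(s) = (-5/2 - 4/(-5 + s))**2 (I(s) = (-4/(-5 + s) - 5/2)**2 = (-5/2 - 4/(-5 + s))**2)
I(g - 1*(-1))*32 = ((-17 + 5*(-10 - 1*(-1)))**2/(4*(-5 + (-10 - 1*(-1)))**2))*32 = ((-17 + 5*(-10 + 1))**2/(4*(-5 + (-10 + 1))**2))*32 = ((-17 + 5*(-9))**2/(4*(-5 - 9)**2))*32 = ((1/4)*(-17 - 45)**2/(-14)**2)*32 = ((1/4)*(-62)**2*(1/196))*32 = ((1/4)*3844*(1/196))*32 = (961/196)*32 = 7688/49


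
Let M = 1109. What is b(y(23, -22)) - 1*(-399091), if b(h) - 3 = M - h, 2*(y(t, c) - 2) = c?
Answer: 400212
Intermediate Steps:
y(t, c) = 2 + c/2
b(h) = 1112 - h (b(h) = 3 + (1109 - h) = 1112 - h)
b(y(23, -22)) - 1*(-399091) = (1112 - (2 + (1/2)*(-22))) - 1*(-399091) = (1112 - (2 - 11)) + 399091 = (1112 - 1*(-9)) + 399091 = (1112 + 9) + 399091 = 1121 + 399091 = 400212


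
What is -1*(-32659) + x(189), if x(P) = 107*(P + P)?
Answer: 73105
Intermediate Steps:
x(P) = 214*P (x(P) = 107*(2*P) = 214*P)
-1*(-32659) + x(189) = -1*(-32659) + 214*189 = 32659 + 40446 = 73105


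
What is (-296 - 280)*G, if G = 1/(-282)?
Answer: 96/47 ≈ 2.0426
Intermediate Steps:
G = -1/282 ≈ -0.0035461
(-296 - 280)*G = (-296 - 280)*(-1/282) = -576*(-1/282) = 96/47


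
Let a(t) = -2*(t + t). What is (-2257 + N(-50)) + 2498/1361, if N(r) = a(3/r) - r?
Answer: -75022559/34025 ≈ -2204.9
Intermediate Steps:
a(t) = -4*t
N(r) = -r - 12/r (N(r) = -12/r - r = -r - 12/r)
(-2257 + N(-50)) + 2498/1361 = (-2257 + (-1*(-50) - 12/(-50))) + 2498/1361 = (-2257 + (50 - 12*(-1/50))) + 2498*(1/1361) = (-2257 + (50 + 6/25)) + 2498/1361 = (-2257 + 1256/25) + 2498/1361 = -55169/25 + 2498/1361 = -75022559/34025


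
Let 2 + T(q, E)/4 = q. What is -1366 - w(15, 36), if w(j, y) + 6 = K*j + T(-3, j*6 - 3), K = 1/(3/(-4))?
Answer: -1320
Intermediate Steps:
T(q, E) = -8 + 4*q
K = -4/3 (K = 1/(3*(-1/4)) = 1/(-3/4) = -4/3 ≈ -1.3333)
w(j, y) = -26 - 4*j/3 (w(j, y) = -6 + (-4*j/3 + (-8 + 4*(-3))) = -6 + (-4*j/3 + (-8 - 12)) = -6 + (-4*j/3 - 20) = -6 + (-20 - 4*j/3) = -26 - 4*j/3)
-1366 - w(15, 36) = -1366 - (-26 - 4/3*15) = -1366 - (-26 - 20) = -1366 - 1*(-46) = -1366 + 46 = -1320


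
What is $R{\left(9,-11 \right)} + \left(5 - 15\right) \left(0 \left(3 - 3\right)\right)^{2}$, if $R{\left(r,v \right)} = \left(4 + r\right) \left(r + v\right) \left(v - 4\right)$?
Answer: $390$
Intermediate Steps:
$R{\left(r,v \right)} = \left(-4 + v\right) \left(4 + r\right) \left(r + v\right)$ ($R{\left(r,v \right)} = \left(4 + r\right) \left(r + v\right) \left(-4 + v\right) = \left(4 + r\right) \left(-4 + v\right) \left(r + v\right) = \left(-4 + v\right) \left(4 + r\right) \left(r + v\right)$)
$R{\left(9,-11 \right)} + \left(5 - 15\right) \left(0 \left(3 - 3\right)\right)^{2} = \left(\left(-16\right) 9 - -176 - 4 \cdot 9^{2} + 4 \left(-11\right)^{2} + 9 \left(-11\right)^{2} - 11 \cdot 9^{2}\right) + \left(5 - 15\right) \left(0 \left(3 - 3\right)\right)^{2} = \left(-144 + 176 - 324 + 4 \cdot 121 + 9 \cdot 121 - 891\right) - 10 \left(0 \cdot 0\right)^{2} = \left(-144 + 176 - 324 + 484 + 1089 - 891\right) - 10 \cdot 0^{2} = 390 - 0 = 390 + 0 = 390$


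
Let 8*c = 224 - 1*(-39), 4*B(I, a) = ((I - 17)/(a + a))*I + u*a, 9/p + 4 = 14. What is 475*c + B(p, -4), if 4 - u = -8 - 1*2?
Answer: 49926649/3200 ≈ 15602.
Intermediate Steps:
p = 9/10 (p = 9/(-4 + 14) = 9/10 ≈ 0.90000)
u = 14 (u = 4 - (-8 - 1*2) = 4 - (-8 - 2) = 4 - 1*(-10) = 4 + 10 = 14)
B(I, a) = 7*a/2 + I*(-17 + I)/(8*a) (B(I, a) = (((I - 17)/(a + a))*I + 14*a)/4 = (((-17 + I)/((2*a)))*I + 14*a)/4 = (((-17 + I)*(1/(2*a)))*I + 14*a)/4 = (((-17 + I)/(2*a))*I + 14*a)/4 = (I*(-17 + I)/(2*a) + 14*a)/4 = (14*a + I*(-17 + I)/(2*a))/4 = 7*a/2 + I*(-17 + I)/(8*a))
c = 263/8 (c = (224 - 1*(-39))/8 = (224 + 39)/8 = (1/8)*263 = 263/8 ≈ 32.875)
475*c + B(p, -4) = 475*(263/8) + (1/8)*((9/10)**2 - 17*9/10 + 28*(-4)**2)/(-4) = 124925/8 + (1/8)*(-1/4)*(81/100 - 153/10 + 28*16) = 124925/8 + (1/8)*(-1/4)*(81/100 - 153/10 + 448) = 124925/8 + (1/8)*(-1/4)*(43351/100) = 124925/8 - 43351/3200 = 49926649/3200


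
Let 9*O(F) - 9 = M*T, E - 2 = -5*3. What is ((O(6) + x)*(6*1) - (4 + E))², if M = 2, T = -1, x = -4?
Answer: 961/9 ≈ 106.78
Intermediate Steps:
E = -13 (E = 2 - 5*3 = 2 - 15 = -13)
O(F) = 7/9 (O(F) = 1 + (2*(-1))/9 = 1 + (⅑)*(-2) = 1 - 2/9 = 7/9)
((O(6) + x)*(6*1) - (4 + E))² = ((7/9 - 4)*(6*1) - (4 - 13))² = (-29/9*6 - 1*(-9))² = (-58/3 + 9)² = (-31/3)² = 961/9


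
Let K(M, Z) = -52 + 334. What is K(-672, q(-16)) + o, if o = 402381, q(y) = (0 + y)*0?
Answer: 402663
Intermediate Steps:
q(y) = 0 (q(y) = y*0 = 0)
K(M, Z) = 282
K(-672, q(-16)) + o = 282 + 402381 = 402663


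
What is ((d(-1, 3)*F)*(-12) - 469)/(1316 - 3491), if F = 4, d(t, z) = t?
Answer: 421/2175 ≈ 0.19356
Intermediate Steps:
((d(-1, 3)*F)*(-12) - 469)/(1316 - 3491) = (-1*4*(-12) - 469)/(1316 - 3491) = (-4*(-12) - 469)/(-2175) = (48 - 469)*(-1/2175) = -421*(-1/2175) = 421/2175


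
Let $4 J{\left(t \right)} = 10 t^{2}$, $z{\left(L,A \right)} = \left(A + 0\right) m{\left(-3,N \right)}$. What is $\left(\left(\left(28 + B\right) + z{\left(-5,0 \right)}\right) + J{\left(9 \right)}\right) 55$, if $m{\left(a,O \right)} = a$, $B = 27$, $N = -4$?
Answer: $\frac{28325}{2} \approx 14163.0$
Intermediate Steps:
$z{\left(L,A \right)} = - 3 A$ ($z{\left(L,A \right)} = \left(A + 0\right) \left(-3\right) = A \left(-3\right) = - 3 A$)
$J{\left(t \right)} = \frac{5 t^{2}}{2}$ ($J{\left(t \right)} = \frac{10 t^{2}}{4} = \frac{5 t^{2}}{2}$)
$\left(\left(\left(28 + B\right) + z{\left(-5,0 \right)}\right) + J{\left(9 \right)}\right) 55 = \left(\left(\left(28 + 27\right) - 0\right) + \frac{5 \cdot 9^{2}}{2}\right) 55 = \left(\left(55 + 0\right) + \frac{5}{2} \cdot 81\right) 55 = \left(55 + \frac{405}{2}\right) 55 = \frac{515}{2} \cdot 55 = \frac{28325}{2}$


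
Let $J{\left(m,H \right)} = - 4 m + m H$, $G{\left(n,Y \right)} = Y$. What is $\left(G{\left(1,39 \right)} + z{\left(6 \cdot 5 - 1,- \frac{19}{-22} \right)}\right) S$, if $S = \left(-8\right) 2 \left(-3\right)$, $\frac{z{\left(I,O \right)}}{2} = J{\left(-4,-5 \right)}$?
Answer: $5328$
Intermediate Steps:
$J{\left(m,H \right)} = - 4 m + H m$
$z{\left(I,O \right)} = 72$ ($z{\left(I,O \right)} = 2 \left(- 4 \left(-4 - 5\right)\right) = 2 \left(\left(-4\right) \left(-9\right)\right) = 2 \cdot 36 = 72$)
$S = 48$ ($S = \left(-16\right) \left(-3\right) = 48$)
$\left(G{\left(1,39 \right)} + z{\left(6 \cdot 5 - 1,- \frac{19}{-22} \right)}\right) S = \left(39 + 72\right) 48 = 111 \cdot 48 = 5328$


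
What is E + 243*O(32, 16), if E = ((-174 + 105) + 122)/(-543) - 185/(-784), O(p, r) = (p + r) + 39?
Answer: 9000036295/425712 ≈ 21141.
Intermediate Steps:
O(p, r) = 39 + p + r
E = 58903/425712 (E = (-69 + 122)*(-1/543) - 185*(-1/784) = 53*(-1/543) + 185/784 = -53/543 + 185/784 = 58903/425712 ≈ 0.13836)
E + 243*O(32, 16) = 58903/425712 + 243*(39 + 32 + 16) = 58903/425712 + 243*87 = 58903/425712 + 21141 = 9000036295/425712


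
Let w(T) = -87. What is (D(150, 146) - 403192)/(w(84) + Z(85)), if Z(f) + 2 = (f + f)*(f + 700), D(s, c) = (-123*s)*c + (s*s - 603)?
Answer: -3074995/133361 ≈ -23.058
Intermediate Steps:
D(s, c) = -603 + s² - 123*c*s (D(s, c) = -123*c*s + (s² - 603) = -123*c*s + (-603 + s²) = -603 + s² - 123*c*s)
Z(f) = -2 + 2*f*(700 + f) (Z(f) = -2 + (f + f)*(f + 700) = -2 + (2*f)*(700 + f) = -2 + 2*f*(700 + f))
(D(150, 146) - 403192)/(w(84) + Z(85)) = ((-603 + 150² - 123*146*150) - 403192)/(-87 + (-2 + 2*85² + 1400*85)) = ((-603 + 22500 - 2693700) - 403192)/(-87 + (-2 + 2*7225 + 119000)) = (-2671803 - 403192)/(-87 + (-2 + 14450 + 119000)) = -3074995/(-87 + 133448) = -3074995/133361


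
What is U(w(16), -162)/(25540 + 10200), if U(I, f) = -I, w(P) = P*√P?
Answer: -16/8935 ≈ -0.0017907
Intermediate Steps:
w(P) = P^(3/2)
U(w(16), -162)/(25540 + 10200) = (-16^(3/2))/(25540 + 10200) = -1*64/35740 = -64*1/35740 = -16/8935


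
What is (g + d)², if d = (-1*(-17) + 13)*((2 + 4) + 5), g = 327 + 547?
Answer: 1449616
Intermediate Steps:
g = 874
d = 330 (d = (17 + 13)*(6 + 5) = 30*11 = 330)
(g + d)² = (874 + 330)² = 1204² = 1449616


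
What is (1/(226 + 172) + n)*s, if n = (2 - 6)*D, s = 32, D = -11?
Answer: 280208/199 ≈ 1408.1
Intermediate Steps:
n = 44 (n = (2 - 6)*(-11) = -4*(-11) = 44)
(1/(226 + 172) + n)*s = (1/(226 + 172) + 44)*32 = (1/398 + 44)*32 = (17513/398)*32 = 280208/199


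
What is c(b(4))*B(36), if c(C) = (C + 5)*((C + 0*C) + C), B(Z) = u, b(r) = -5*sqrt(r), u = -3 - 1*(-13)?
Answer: 1000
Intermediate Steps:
u = 10 (u = -3 + 13 = 10)
B(Z) = 10
c(C) = 2*C*(5 + C) (c(C) = (5 + C)*((C + 0) + C) = (5 + C)*(C + C) = (5 + C)*(2*C) = 2*C*(5 + C))
c(b(4))*B(36) = (2*(-5*sqrt(4))*(5 - 5*sqrt(4)))*10 = (2*(-5*2)*(5 - 5*2))*10 = (2*(-10)*(5 - 10))*10 = (2*(-10)*(-5))*10 = 100*10 = 1000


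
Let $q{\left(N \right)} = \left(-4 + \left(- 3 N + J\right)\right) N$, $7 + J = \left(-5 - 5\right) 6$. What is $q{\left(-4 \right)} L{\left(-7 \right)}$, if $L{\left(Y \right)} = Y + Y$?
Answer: $-3304$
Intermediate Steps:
$L{\left(Y \right)} = 2 Y$
$J = -67$ ($J = -7 + \left(-5 - 5\right) 6 = -7 - 60 = -67$)
$q{\left(N \right)} = N \left(-71 - 3 N\right)$ ($q{\left(N \right)} = \left(-4 - \left(67 + 3 N\right)\right) N = \left(-71 - 3 N\right) N = N \left(-71 - 3 N\right)$)
$q{\left(-4 \right)} L{\left(-7 \right)} = \left(-1\right) \left(-4\right) \left(71 + 3 \left(-4\right)\right) 2 \left(-7\right) = \left(-1\right) \left(-4\right) \left(71 - 12\right) \left(-14\right) = \left(-1\right) \left(-4\right) 59 \left(-14\right) = 236 \left(-14\right) = -3304$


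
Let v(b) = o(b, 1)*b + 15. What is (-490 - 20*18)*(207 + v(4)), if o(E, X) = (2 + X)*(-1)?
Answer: -178500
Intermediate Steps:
o(E, X) = -2 - X
v(b) = 15 - 3*b (v(b) = (-2 - 1*1)*b + 15 = (-2 - 1)*b + 15 = -3*b + 15 = 15 - 3*b)
(-490 - 20*18)*(207 + v(4)) = (-490 - 20*18)*(207 + (15 - 3*4)) = (-490 - 360)*(207 + (15 - 12)) = -850*(207 + 3) = -850*210 = -178500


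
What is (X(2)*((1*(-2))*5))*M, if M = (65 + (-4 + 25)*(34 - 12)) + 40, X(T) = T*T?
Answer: -22680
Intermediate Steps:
X(T) = T²
M = 567 (M = (65 + 21*22) + 40 = (65 + 462) + 40 = 527 + 40 = 567)
(X(2)*((1*(-2))*5))*M = (2²*((1*(-2))*5))*567 = (4*(-2*5))*567 = (4*(-10))*567 = -40*567 = -22680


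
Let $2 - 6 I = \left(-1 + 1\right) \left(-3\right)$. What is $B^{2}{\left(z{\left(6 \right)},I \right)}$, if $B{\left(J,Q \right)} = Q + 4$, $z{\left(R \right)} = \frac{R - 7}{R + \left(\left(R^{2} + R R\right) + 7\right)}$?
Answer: $\frac{169}{9} \approx 18.778$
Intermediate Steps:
$z{\left(R \right)} = \frac{-7 + R}{7 + R + 2 R^{2}}$ ($z{\left(R \right)} = \frac{-7 + R}{R + \left(\left(R^{2} + R^{2}\right) + 7\right)} = \frac{-7 + R}{R + \left(2 R^{2} + 7\right)} = \frac{-7 + R}{R + \left(7 + 2 R^{2}\right)} = \frac{-7 + R}{7 + R + 2 R^{2}}$)
$I = \frac{1}{3}$ ($I = \frac{1}{3} - \frac{\left(-1 + 1\right) \left(-3\right)}{6} = \frac{1}{3} - \frac{0 \left(-3\right)}{6} = \frac{1}{3} - 0 = \frac{1}{3} + 0 = \frac{1}{3} \approx 0.33333$)
$B{\left(J,Q \right)} = 4 + Q$
$B^{2}{\left(z{\left(6 \right)},I \right)} = \left(4 + \frac{1}{3}\right)^{2} = \left(\frac{13}{3}\right)^{2} = \frac{169}{9}$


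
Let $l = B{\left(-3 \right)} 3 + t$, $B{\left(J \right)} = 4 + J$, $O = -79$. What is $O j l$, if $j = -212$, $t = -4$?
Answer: $-16748$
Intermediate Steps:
$l = -1$ ($l = \left(4 - 3\right) 3 - 4 = 1 \cdot 3 - 4 = 3 - 4 = -1$)
$O j l = \left(-79\right) \left(-212\right) \left(-1\right) = 16748 \left(-1\right) = -16748$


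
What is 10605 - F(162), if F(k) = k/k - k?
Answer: 10766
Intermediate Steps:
F(k) = 1 - k
10605 - F(162) = 10605 - (1 - 1*162) = 10605 - (1 - 162) = 10605 - 1*(-161) = 10605 + 161 = 10766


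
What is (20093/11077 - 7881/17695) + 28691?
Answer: 5623919860663/196007515 ≈ 28692.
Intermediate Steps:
(20093/11077 - 7881/17695) + 28691 = 268247798/196007515 + 28691 = 5623919860663/196007515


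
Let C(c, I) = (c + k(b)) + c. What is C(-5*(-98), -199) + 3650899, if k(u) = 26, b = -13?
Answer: 3651905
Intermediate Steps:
C(c, I) = 26 + 2*c (C(c, I) = (c + 26) + c = (26 + c) + c = 26 + 2*c)
C(-5*(-98), -199) + 3650899 = (26 + 2*(-5*(-98))) + 3650899 = (26 + 2*490) + 3650899 = (26 + 980) + 3650899 = 1006 + 3650899 = 3651905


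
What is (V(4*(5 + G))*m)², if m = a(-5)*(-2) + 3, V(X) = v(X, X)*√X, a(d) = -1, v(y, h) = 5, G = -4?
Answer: 2500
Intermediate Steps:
V(X) = 5*√X
m = 5 (m = -1*(-2) + 3 = 2 + 3 = 5)
(V(4*(5 + G))*m)² = ((5*√(4*(5 - 4)))*5)² = ((5*√(4*1))*5)² = ((5*√4)*5)² = ((5*2)*5)² = (10*5)² = 50² = 2500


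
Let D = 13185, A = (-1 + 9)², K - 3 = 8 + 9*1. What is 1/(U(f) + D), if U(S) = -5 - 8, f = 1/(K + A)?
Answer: 1/13172 ≈ 7.5919e-5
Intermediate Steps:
K = 20 (K = 3 + (8 + 9*1) = 3 + (8 + 9) = 3 + 17 = 20)
A = 64 (A = 8² = 64)
f = 1/84 (f = 1/(20 + 64) = 1/84 ≈ 0.011905)
U(S) = -13
1/(U(f) + D) = 1/(-13 + 13185) = 1/13172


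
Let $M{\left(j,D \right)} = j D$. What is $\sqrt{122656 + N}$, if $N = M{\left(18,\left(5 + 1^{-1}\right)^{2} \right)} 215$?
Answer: $2 \sqrt{65494} \approx 511.84$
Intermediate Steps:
$M{\left(j,D \right)} = D j$
$N = 139320$ ($N = \left(5 + 1^{-1}\right)^{2} \cdot 18 \cdot 215 = \left(5 + 1\right)^{2} \cdot 18 \cdot 215 = 6^{2} \cdot 18 \cdot 215 = 36 \cdot 18 \cdot 215 = 648 \cdot 215 = 139320$)
$\sqrt{122656 + N} = \sqrt{122656 + 139320} = \sqrt{261976} = 2 \sqrt{65494}$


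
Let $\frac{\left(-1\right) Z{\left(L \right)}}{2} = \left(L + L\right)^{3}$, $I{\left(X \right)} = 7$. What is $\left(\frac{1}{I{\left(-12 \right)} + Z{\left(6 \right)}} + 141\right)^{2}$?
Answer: $\frac{236495470864}{11895601} \approx 19881.0$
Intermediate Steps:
$Z{\left(L \right)} = - 16 L^{3}$ ($Z{\left(L \right)} = - 2 \left(L + L\right)^{3} = - 2 \left(2 L\right)^{3} = - 2 \cdot 8 L^{3} = - 16 L^{3}$)
$\left(\frac{1}{I{\left(-12 \right)} + Z{\left(6 \right)}} + 141\right)^{2} = \left(\frac{1}{7 - 16 \cdot 6^{3}} + 141\right)^{2} = \left(\frac{1}{7 - 3456} + 141\right)^{2} = \left(\frac{1}{-3449} + 141\right)^{2} = \left(- \frac{1}{3449} + 141\right)^{2} = \left(\frac{486308}{3449}\right)^{2} = \frac{236495470864}{11895601}$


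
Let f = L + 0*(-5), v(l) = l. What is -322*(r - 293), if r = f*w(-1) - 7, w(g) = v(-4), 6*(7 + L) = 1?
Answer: 263396/3 ≈ 87799.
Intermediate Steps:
L = -41/6 (L = -7 + (1/6)*1 = -7 + 1/6 = -41/6 ≈ -6.8333)
w(g) = -4
f = -41/6 (f = -41/6 + 0*(-5) = -41/6 + 0 = -41/6 ≈ -6.8333)
r = 61/3 (r = -41/6*(-4) - 7 = 82/3 - 7 = 61/3 ≈ 20.333)
-322*(r - 293) = -322*(61/3 - 293) = -322*(-818/3) = 263396/3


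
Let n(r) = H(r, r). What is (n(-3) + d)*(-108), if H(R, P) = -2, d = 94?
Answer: -9936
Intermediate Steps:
n(r) = -2
(n(-3) + d)*(-108) = (-2 + 94)*(-108) = 92*(-108) = -9936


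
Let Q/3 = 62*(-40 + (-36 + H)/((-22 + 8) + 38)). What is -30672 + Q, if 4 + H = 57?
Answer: -151921/4 ≈ -37980.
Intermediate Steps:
H = 53 (H = -4 + 57 = 53)
Q = -29233/4 (Q = 3*(62*(-40 + (-36 + 53)/((-22 + 8) + 38))) = 3*(62*(-40 + 17/(-14 + 38))) = 3*(62*(-40 + 17/24)) = 3*(62*(-943/24)) = 3*(-29233/12) = -29233/4 ≈ -7308.3)
-30672 + Q = -30672 - 29233/4 = -151921/4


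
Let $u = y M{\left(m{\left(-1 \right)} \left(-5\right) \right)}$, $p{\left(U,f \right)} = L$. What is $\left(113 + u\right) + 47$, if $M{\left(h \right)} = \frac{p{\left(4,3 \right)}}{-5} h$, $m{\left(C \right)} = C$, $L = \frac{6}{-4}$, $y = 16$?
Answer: $184$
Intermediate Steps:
$L = - \frac{3}{2}$ ($L = 6 \left(- \frac{1}{4}\right) = - \frac{3}{2} \approx -1.5$)
$p{\left(U,f \right)} = - \frac{3}{2}$
$M{\left(h \right)} = \frac{3 h}{10}$ ($M{\left(h \right)} = - \frac{3}{2 \left(-5\right)} h = \left(- \frac{3}{2}\right) \left(- \frac{1}{5}\right) h = \frac{3 h}{10}$)
$u = 24$ ($u = 16 \frac{3 \left(\left(-1\right) \left(-5\right)\right)}{10} = 16 \cdot \frac{3}{10} \cdot 5 = 16 \cdot \frac{3}{2} = 24$)
$\left(113 + u\right) + 47 = \left(113 + 24\right) + 47 = 137 + 47 = 184$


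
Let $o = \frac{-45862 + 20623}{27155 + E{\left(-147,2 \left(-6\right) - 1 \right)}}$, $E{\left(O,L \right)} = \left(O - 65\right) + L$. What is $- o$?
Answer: $\frac{25239}{26930} \approx 0.93721$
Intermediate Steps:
$E{\left(O,L \right)} = -65 + L + O$ ($E{\left(O,L \right)} = \left(-65 + O\right) + L = -65 + L + O$)
$o = - \frac{25239}{26930}$ ($o = \frac{-45862 + 20623}{27155 - 225} = - \frac{25239}{27155 - 225} = - \frac{25239}{26930} \approx -0.93721$)
$- o = \left(-1\right) \left(- \frac{25239}{26930}\right) = \frac{25239}{26930}$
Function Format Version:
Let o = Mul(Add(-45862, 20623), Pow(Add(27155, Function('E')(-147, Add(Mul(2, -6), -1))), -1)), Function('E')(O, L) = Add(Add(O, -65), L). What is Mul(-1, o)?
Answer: Rational(25239, 26930) ≈ 0.93721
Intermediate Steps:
Function('E')(O, L) = Add(-65, L, O) (Function('E')(O, L) = Add(Add(-65, O), L) = Add(-65, L, O))
o = Rational(-25239, 26930) (o = Mul(Add(-45862, 20623), Pow(Add(27155, Add(-65, Add(Mul(2, -6), -1), -147)), -1)) = Mul(-25239, Pow(Add(27155, Add(-65, Add(-12, -1), -147)), -1)) = Mul(-25239, Pow(Add(27155, Add(-65, -13, -147)), -1)) = Mul(-25239, Pow(Add(27155, -225), -1)) = Mul(-25239, Pow(26930, -1)) = Mul(-25239, Rational(1, 26930)) = Rational(-25239, 26930) ≈ -0.93721)
Mul(-1, o) = Mul(-1, Rational(-25239, 26930)) = Rational(25239, 26930)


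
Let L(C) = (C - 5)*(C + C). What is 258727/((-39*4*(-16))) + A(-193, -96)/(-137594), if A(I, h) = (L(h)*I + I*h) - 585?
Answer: 22448083243/171717312 ≈ 130.73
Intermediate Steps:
L(C) = 2*C*(-5 + C) (L(C) = (-5 + C)*(2*C) = 2*C*(-5 + C))
A(I, h) = -585 + I*h + 2*I*h*(-5 + h) (A(I, h) = ((2*h*(-5 + h))*I + I*h) - 585 = (2*I*h*(-5 + h) + I*h) - 585 = (I*h + 2*I*h*(-5 + h)) - 585 = -585 + I*h + 2*I*h*(-5 + h))
258727/((-39*4*(-16))) + A(-193, -96)/(-137594) = 258727/((-39*4*(-16))) + (-585 - 193*(-96) + 2*(-193)*(-96)*(-5 - 96))/(-137594) = 258727/((-156*(-16))) + (-585 + 18528 + 2*(-193)*(-96)*(-101))*(-1/137594) = 258727/2496 + (-585 + 18528 - 3742656)*(-1/137594) = 258727*(1/2496) - 3724713*(-1/137594) = 258727/2496 + 3724713/137594 = 22448083243/171717312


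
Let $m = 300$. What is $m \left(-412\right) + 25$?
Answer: $-123575$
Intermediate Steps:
$m \left(-412\right) + 25 = 300 \left(-412\right) + 25 = -123600 + 25 = -123575$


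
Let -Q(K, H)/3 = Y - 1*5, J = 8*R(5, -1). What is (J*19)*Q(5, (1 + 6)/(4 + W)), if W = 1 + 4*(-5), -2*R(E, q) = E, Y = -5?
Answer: -11400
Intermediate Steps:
R(E, q) = -E/2
W = -19 (W = 1 - 20 = -19)
J = -20 (J = 8*(-½*5) = 8*(-5/2) = -20)
Q(K, H) = 30 (Q(K, H) = -3*(-5 - 1*5) = -3*(-5 - 5) = -3*(-10) = 30)
(J*19)*Q(5, (1 + 6)/(4 + W)) = -20*19*30 = -380*30 = -11400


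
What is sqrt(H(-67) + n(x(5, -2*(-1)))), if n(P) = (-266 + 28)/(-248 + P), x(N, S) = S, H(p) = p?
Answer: I*sqrt(999006)/123 ≈ 8.126*I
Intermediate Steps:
n(P) = -238/(-248 + P)
sqrt(H(-67) + n(x(5, -2*(-1)))) = sqrt(-67 - 238/(-248 - 2*(-1))) = sqrt(-67 - 238/(-248 + 2)) = sqrt(-67 - 238/(-246)) = sqrt(-67 - 238*(-1/246)) = sqrt(-67 + 119/123) = sqrt(-8122/123) = I*sqrt(999006)/123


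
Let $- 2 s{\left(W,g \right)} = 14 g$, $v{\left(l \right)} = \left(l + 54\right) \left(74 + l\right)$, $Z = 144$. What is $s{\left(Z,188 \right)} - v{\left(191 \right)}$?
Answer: $-66241$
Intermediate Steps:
$v{\left(l \right)} = \left(54 + l\right) \left(74 + l\right)$
$s{\left(W,g \right)} = - 7 g$ ($s{\left(W,g \right)} = - \frac{14 g}{2} = - 7 g$)
$s{\left(Z,188 \right)} - v{\left(191 \right)} = \left(-7\right) 188 - \left(3996 + 191^{2} + 128 \cdot 191\right) = -1316 - \left(3996 + 36481 + 24448\right) = -1316 - 64925 = -66241$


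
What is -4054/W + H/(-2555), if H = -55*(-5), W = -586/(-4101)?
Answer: -4247819612/149723 ≈ -28371.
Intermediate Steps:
W = 586/4101 (W = -586*(-1/4101) = 586/4101 ≈ 0.14289)
H = 275
-4054/W + H/(-2555) = -4054/586/4101 + 275/(-2555) = -4054*4101/586 + 275*(-1/2555) = -8312727/293 - 55/511 = -4247819612/149723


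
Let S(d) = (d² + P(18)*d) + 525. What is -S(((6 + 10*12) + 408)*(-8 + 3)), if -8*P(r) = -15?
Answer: -28497675/4 ≈ -7.1244e+6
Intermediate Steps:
P(r) = 15/8 (P(r) = -⅛*(-15) = 15/8)
S(d) = 525 + d² + 15*d/8 (S(d) = (d² + 15*d/8) + 525 = 525 + d² + 15*d/8)
-S(((6 + 10*12) + 408)*(-8 + 3)) = -(525 + (((6 + 10*12) + 408)*(-8 + 3))² + 15*(((6 + 10*12) + 408)*(-8 + 3))/8) = -(525 + (((6 + 120) + 408)*(-5))² + 15*(((6 + 120) + 408)*(-5))/8) = -(525 + ((126 + 408)*(-5))² + 15*((126 + 408)*(-5))/8) = -(525 + (534*(-5))² + 15*(534*(-5))/8) = -(525 + (-2670)² + (15/8)*(-2670)) = -(525 + 7128900 - 20025/4) = -1*28497675/4 = -28497675/4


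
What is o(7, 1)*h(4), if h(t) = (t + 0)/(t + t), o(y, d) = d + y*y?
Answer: 25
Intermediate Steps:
o(y, d) = d + y²
h(t) = ½ (h(t) = t/((2*t)) = t*(1/(2*t)) = ½)
o(7, 1)*h(4) = (1 + 7²)*(½) = (1 + 49)*(½) = 50*(½) = 25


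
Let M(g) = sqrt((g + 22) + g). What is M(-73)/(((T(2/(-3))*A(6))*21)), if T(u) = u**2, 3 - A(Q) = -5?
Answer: 3*I*sqrt(31)/112 ≈ 0.14914*I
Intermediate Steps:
A(Q) = 8 (A(Q) = 3 - 1*(-5) = 3 + 5 = 8)
M(g) = sqrt(22 + 2*g) (M(g) = sqrt((22 + g) + g) = sqrt(22 + 2*g))
M(-73)/(((T(2/(-3))*A(6))*21)) = sqrt(22 + 2*(-73))/((((2/(-3))**2*8)*21)) = sqrt(22 - 146)/((((2*(-1/3))**2*8)*21)) = sqrt(-124)/((((-2/3)**2*8)*21)) = (2*I*sqrt(31))/((((4/9)*8)*21)) = (2*I*sqrt(31))/(((32/9)*21)) = (2*I*sqrt(31))/(224/3) = (2*I*sqrt(31))*(3/224) = 3*I*sqrt(31)/112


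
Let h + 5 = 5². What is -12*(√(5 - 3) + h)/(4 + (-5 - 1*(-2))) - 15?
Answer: -255 - 12*√2 ≈ -271.97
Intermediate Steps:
h = 20 (h = -5 + 5² = -5 + 25 = 20)
-12*(√(5 - 3) + h)/(4 + (-5 - 1*(-2))) - 15 = -12*(√(5 - 3) + 20)/(4 + (-5 - 1*(-2))) - 15 = -12*(√2 + 20)/(4 + (-5 + 2)) - 15 = -12*(20 + √2)/(4 - 3) - 15 = -12*(20 + √2)/1 - 15 = -12*(20 + √2) - 15 = (-240 - 12*√2) - 15 = -255 - 12*√2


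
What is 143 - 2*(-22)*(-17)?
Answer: -605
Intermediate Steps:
143 - 2*(-22)*(-17) = 143 + 44*(-17) = 143 - 748 = -605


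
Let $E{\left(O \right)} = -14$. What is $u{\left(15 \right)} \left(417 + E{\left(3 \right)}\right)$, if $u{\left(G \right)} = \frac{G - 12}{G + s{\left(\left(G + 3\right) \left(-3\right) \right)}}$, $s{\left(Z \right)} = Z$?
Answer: $-31$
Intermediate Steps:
$u{\left(G \right)} = \frac{-12 + G}{-9 - 2 G}$ ($u{\left(G \right)} = \frac{G - 12}{G + \left(G + 3\right) \left(-3\right)} = \frac{-12 + G}{G + \left(3 + G\right) \left(-3\right)} = \frac{-12 + G}{G - \left(9 + 3 G\right)} = \frac{-12 + G}{-9 - 2 G}$)
$u{\left(15 \right)} \left(417 + E{\left(3 \right)}\right) = \frac{12 - 15}{9 + 2 \cdot 15} \left(417 - 14\right) = \frac{12 - 15}{9 + 30} \cdot 403 = \frac{1}{39} \left(-3\right) 403 = \left(- \frac{1}{13}\right) 403 = -31$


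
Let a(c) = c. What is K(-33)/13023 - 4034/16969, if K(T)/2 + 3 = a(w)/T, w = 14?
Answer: -1737482800/7292580471 ≈ -0.23825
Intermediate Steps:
K(T) = -6 + 28/T (K(T) = -6 + 2*(14/T) = -6 + 28/T)
K(-33)/13023 - 4034/16969 = (-6 + 28/(-33))/13023 - 4034/16969 = (-6 + 28*(-1/33))*(1/13023) - 4034*1/16969 = (-6 - 28/33)*(1/13023) - 4034/16969 = -226/33*1/13023 - 4034/16969 = -226/429759 - 4034/16969 = -1737482800/7292580471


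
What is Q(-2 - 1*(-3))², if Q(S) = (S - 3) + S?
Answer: 1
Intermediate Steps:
Q(S) = -3 + 2*S (Q(S) = (-3 + S) + S = -3 + 2*S)
Q(-2 - 1*(-3))² = (-3 + 2*(-2 - 1*(-3)))² = (-3 + 2*(-2 + 3))² = (-3 + 2*1)² = (-3 + 2)² = (-1)² = 1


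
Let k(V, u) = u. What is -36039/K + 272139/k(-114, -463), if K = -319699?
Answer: -86985880104/148020637 ≈ -587.66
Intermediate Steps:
-36039/K + 272139/k(-114, -463) = -36039/(-319699) + 272139/(-463) = -36039*(-1/319699) + 272139*(-1/463) = 36039/319699 - 272139/463 = -86985880104/148020637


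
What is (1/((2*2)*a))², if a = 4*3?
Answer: 1/2304 ≈ 0.00043403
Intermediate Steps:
a = 12
(1/((2*2)*a))² = (1/((2*2)*12))² = (1/(4*12))² = (1/48)² = 1/2304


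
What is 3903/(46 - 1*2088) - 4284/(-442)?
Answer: 206553/26546 ≈ 7.7809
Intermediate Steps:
3903/(46 - 1*2088) - 4284/(-442) = 3903/(46 - 2088) - 4284*(-1/442) = 3903/(-2042) + 126/13 = 3903*(-1/2042) + 126/13 = -3903/2042 + 126/13 = 206553/26546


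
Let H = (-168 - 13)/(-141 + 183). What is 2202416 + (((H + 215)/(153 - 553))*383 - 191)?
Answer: 36993990833/16800 ≈ 2.2020e+6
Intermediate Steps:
H = -181/42 ≈ -4.3095
2202416 + (((H + 215)/(153 - 553))*383 - 191) = 2202416 + (((-181/42 + 215)/(153 - 553))*383 - 191) = 2202416 + (((8849/42)/(-400))*383 - 191) = 2202416 + (((8849/42)*(-1/400))*383 - 191) = 2202416 + (-8849/16800*383 - 191) = 2202416 + (-3389167/16800 - 191) = 2202416 - 6597967/16800 = 36993990833/16800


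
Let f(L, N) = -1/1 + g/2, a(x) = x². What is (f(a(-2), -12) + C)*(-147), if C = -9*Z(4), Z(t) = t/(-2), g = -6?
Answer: -2058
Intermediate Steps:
Z(t) = -t/2 (Z(t) = t*(-½) = -t/2)
C = 18 (C = -(-9)*4/2 = -9*(-2) = 18)
f(L, N) = -4 (f(L, N) = -1/1 - 6/2 = -1*1 - 6*½ = -1 - 3 = -4)
(f(a(-2), -12) + C)*(-147) = (-4 + 18)*(-147) = 14*(-147) = -2058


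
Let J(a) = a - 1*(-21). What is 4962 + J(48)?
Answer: 5031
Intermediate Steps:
J(a) = 21 + a (J(a) = a + 21 = 21 + a)
4962 + J(48) = 4962 + (21 + 48) = 4962 + 69 = 5031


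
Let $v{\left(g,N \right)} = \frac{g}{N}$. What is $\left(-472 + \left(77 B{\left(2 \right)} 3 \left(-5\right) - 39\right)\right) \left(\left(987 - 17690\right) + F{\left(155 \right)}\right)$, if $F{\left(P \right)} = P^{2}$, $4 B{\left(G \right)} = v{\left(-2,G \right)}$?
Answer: $- \frac{3254629}{2} \approx -1.6273 \cdot 10^{6}$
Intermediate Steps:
$B{\left(G \right)} = - \frac{1}{2 G}$ ($B{\left(G \right)} = \frac{\left(-2\right) \frac{1}{G}}{4} = - \frac{1}{2 G}$)
$\left(-472 + \left(77 B{\left(2 \right)} 3 \left(-5\right) - 39\right)\right) \left(\left(987 - 17690\right) + F{\left(155 \right)}\right) = \left(-472 - \left(39 - 77 - \frac{1}{2 \cdot 2} \cdot 3 \left(-5\right)\right)\right) \left(\left(987 - 17690\right) + 155^{2}\right) = \left(-472 - \left(39 - 77 \left(- \frac{1}{2}\right) \frac{1}{2} \cdot 3 \left(-5\right)\right)\right) \left(-16703 + 24025\right) = \left(-472 - \left(39 - 77 \left(- \frac{1}{4}\right) 3 \left(-5\right)\right)\right) 7322 = \left(-472 - \left(39 - 77 \left(\left(- \frac{3}{4}\right) \left(-5\right)\right)\right)\right) 7322 = \left(-472 + \left(77 \cdot \frac{15}{4} - 39\right)\right) 7322 = \left(-472 + \left(\frac{1155}{4} - 39\right)\right) 7322 = \left(-472 + \frac{999}{4}\right) 7322 = \left(- \frac{889}{4}\right) 7322 = - \frac{3254629}{2}$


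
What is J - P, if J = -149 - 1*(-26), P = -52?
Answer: -71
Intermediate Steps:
J = -123 (J = -149 + 26 = -123)
J - P = -123 - 1*(-52) = -123 + 52 = -71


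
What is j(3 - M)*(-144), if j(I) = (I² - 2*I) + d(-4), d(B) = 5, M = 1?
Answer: -720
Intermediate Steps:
j(I) = 5 + I² - 2*I (j(I) = (I² - 2*I) + 5 = 5 + I² - 2*I)
j(3 - M)*(-144) = (5 + (3 - 1*1)² - 2*(3 - 1*1))*(-144) = (5 + (3 - 1)² - 2*(3 - 1))*(-144) = (5 + 2² - 2*2)*(-144) = (5 + 4 - 4)*(-144) = 5*(-144) = -720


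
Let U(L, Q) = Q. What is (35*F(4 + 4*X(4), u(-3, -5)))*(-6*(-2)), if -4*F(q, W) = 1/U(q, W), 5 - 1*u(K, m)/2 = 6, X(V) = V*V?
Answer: 105/2 ≈ 52.500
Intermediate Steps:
X(V) = V**2
u(K, m) = -2 (u(K, m) = 10 - 2*6 = 10 - 12 = -2)
F(q, W) = -1/(4*W)
(35*F(4 + 4*X(4), u(-3, -5)))*(-6*(-2)) = (35*(-1/4/(-2)))*(-6*(-2)) = (35*(-1/4*(-1/2)))*12 = (35*(1/8))*12 = (35/8)*12 = 105/2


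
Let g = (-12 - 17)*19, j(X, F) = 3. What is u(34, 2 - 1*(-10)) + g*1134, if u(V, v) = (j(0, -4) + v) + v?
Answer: -624807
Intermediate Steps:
g = -551 (g = -29*19 = -551)
u(V, v) = 3 + 2*v (u(V, v) = (3 + v) + v = 3 + 2*v)
u(34, 2 - 1*(-10)) + g*1134 = (3 + 2*(2 - 1*(-10))) - 551*1134 = (3 + 2*(2 + 10)) - 624834 = (3 + 2*12) - 624834 = (3 + 24) - 624834 = 27 - 624834 = -624807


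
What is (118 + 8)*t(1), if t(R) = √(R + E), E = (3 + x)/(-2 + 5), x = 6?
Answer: 252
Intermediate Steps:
E = 3 (E = (3 + 6)/(-2 + 5) = 9/3 = 9*(⅓) = 3)
t(R) = √(3 + R) (t(R) = √(R + 3) = √(3 + R))
(118 + 8)*t(1) = (118 + 8)*√(3 + 1) = 126*√4 = 126*2 = 252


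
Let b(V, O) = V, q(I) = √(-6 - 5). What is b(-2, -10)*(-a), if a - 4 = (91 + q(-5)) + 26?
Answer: 242 + 2*I*√11 ≈ 242.0 + 6.6332*I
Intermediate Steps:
q(I) = I*√11 (q(I) = √(-11) = I*√11)
a = 121 + I*√11 (a = 4 + ((91 + I*√11) + 26) = 4 + (117 + I*√11) = 121 + I*√11 ≈ 121.0 + 3.3166*I)
b(-2, -10)*(-a) = -(-2)*(121 + I*√11) = -2*(-121 - I*√11) = 242 + 2*I*√11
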